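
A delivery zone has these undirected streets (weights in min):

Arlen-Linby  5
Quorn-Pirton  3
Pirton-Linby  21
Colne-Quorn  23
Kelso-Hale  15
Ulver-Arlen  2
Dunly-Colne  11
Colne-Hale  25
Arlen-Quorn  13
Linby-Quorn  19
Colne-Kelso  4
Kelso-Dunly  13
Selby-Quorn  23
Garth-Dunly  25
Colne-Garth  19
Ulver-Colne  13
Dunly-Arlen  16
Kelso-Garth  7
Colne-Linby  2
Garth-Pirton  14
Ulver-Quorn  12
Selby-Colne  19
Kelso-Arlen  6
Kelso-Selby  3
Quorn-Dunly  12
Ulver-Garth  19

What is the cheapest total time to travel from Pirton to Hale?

Enumerating some paths:
Pirton - Quorn - Ulver - Arlen - Kelso - Hale: 3+12+2+6+15 = 38
Pirton - Quorn - Arlen - Kelso - Hale: 3+13+6+15 = 37
Pirton - Garth - Kelso - Hale: 14+7+15 = 36
The minimum is 36 min via Pirton - Garth - Kelso - Hale.

36 min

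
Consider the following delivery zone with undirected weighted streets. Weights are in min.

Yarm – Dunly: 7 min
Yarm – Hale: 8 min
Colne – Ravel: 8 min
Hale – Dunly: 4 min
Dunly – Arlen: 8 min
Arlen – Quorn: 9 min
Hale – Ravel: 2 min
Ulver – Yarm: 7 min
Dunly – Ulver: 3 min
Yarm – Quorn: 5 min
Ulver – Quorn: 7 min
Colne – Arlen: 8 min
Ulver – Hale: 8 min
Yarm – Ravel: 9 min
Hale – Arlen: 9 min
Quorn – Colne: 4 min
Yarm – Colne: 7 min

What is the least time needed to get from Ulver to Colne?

Candidate routes:
Ulver → Quorn → Colne: 7+4 = 11
Ulver → Yarm → Quorn → Colne: 7+5+4 = 16
Ulver → Yarm → Colne: 7+7 = 14
Cheapest is Ulver → Quorn → Colne at 11 min.

11 min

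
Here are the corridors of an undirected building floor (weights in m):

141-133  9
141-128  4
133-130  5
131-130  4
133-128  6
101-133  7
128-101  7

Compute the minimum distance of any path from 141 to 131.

Shortest distances from 141:
141: 0
128: 4  (via 141)
133: 9  (via 141)
101: 11  (via 128)
130: 14  (via 133)
131: 18  (via 130)
Shortest route: 141 → 133 → 130 → 131 = 18 m.

18 m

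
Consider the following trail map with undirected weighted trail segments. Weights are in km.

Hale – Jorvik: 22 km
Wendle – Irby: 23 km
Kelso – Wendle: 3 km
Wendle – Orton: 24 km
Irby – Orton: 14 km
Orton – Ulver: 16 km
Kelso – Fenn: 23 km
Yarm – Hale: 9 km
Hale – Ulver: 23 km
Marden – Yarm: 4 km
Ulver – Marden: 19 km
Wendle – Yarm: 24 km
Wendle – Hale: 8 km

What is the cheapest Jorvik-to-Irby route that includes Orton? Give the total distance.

Best Jorvik to Orton: Jorvik–Hale–Wendle–Orton costing 54
Best Orton to Irby: Orton–Irby costing 14
Total via Orton: 54 + 14 = 68 km.

68 km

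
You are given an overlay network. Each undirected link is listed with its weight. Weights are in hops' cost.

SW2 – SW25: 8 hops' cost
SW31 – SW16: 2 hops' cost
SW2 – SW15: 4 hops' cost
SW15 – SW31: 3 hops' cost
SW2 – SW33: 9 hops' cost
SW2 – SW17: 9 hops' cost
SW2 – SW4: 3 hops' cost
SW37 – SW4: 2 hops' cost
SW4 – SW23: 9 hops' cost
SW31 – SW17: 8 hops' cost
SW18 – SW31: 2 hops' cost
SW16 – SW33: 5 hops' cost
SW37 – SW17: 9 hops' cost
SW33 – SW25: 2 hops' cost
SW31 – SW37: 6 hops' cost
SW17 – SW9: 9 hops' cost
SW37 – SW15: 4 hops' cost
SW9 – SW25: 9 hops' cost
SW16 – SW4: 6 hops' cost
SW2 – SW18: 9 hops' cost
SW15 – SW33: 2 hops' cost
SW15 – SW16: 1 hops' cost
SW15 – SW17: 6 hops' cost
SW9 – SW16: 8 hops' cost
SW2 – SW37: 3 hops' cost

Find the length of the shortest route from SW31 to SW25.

7 hops' cost

Candidate routes:
SW31 → SW15 → SW33 → SW25: 3+2+2 = 7
SW31 → SW15 → SW16 → SW33 → SW25: 3+1+5+2 = 11
SW31 → SW16 → SW33 → SW25: 2+5+2 = 9
The minimum is 7 hops' cost via SW31 → SW15 → SW33 → SW25.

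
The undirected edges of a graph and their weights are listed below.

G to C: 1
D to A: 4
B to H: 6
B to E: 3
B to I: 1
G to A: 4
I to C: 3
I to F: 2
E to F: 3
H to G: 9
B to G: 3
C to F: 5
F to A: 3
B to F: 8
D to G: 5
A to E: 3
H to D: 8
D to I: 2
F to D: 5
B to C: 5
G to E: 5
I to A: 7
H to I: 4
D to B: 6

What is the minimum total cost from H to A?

Enumerating some paths:
H - I - A: 4+7 = 11
H - I - D - A: 4+2+4 = 10
H - I - B - E - A: 4+1+3+3 = 11
H - I - F - A: 4+2+3 = 9
Cheapest is H - I - F - A at 9.

9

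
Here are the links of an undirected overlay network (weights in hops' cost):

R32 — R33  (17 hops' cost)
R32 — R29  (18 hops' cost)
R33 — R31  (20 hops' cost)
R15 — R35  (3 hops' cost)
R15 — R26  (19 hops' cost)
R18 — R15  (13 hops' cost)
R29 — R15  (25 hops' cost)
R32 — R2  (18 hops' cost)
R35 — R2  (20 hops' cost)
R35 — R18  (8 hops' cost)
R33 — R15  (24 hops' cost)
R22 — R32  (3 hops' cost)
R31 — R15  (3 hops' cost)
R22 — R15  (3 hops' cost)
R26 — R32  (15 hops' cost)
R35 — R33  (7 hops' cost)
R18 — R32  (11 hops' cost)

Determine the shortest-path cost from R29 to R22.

Candidate routes:
R29–R15–R22: 25+3 = 28
R29–R32–R22: 18+3 = 21
Cheapest is R29–R32–R22 at 21 hops' cost.

21 hops' cost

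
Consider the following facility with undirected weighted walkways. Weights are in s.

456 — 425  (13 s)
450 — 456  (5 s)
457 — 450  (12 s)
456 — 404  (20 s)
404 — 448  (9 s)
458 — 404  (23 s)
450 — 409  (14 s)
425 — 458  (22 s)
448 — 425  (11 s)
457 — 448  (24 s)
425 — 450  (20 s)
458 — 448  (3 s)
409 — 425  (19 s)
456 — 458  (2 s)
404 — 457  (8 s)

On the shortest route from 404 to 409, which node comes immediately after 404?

Candidate routes:
404 → 448 → 425 → 409: 9+11+19 = 39
404 → 448 → 458 → 456 → 450 → 409: 9+3+2+5+14 = 33
404 → 457 → 450 → 409: 8+12+14 = 34
The minimum is 33 s via 404 → 448 → 458 → 456 → 450 → 409.
So from 404 the first move is to 448.

448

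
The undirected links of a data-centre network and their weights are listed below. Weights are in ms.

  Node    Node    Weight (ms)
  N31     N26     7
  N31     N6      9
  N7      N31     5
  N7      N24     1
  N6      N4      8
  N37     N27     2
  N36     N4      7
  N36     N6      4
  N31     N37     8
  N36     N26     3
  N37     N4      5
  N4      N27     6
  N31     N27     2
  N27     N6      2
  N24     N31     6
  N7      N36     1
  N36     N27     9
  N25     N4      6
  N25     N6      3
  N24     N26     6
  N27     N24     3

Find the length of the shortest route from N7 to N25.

8 ms

Settle nodes by increasing distance from N7:
N7: 0
N24: 1  (via N7)
N36: 1  (via N7)
N26: 4  (via N36)
N27: 4  (via N24)
N31: 5  (via N7)
N6: 5  (via N36)
N37: 6  (via N27)
N25: 8  (via N6)
Shortest route: N7 → N36 → N6 → N25 = 8 ms.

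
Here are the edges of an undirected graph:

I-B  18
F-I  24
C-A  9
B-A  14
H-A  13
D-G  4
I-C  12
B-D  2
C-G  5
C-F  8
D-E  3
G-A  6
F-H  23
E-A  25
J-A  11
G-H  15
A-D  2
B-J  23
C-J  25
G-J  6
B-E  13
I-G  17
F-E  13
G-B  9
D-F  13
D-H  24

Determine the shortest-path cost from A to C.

Shortest distances from A:
A: 0
D: 2  (via A)
B: 4  (via D)
E: 5  (via D)
G: 6  (via A)
C: 9  (via A)
Shortest route: A–C = 9.

9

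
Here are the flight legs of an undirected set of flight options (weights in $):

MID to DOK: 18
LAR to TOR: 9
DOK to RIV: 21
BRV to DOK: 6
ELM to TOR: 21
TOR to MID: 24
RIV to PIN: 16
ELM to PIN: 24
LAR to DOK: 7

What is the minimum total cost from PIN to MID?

Enumerating some paths:
PIN → ELM → TOR → MID: 24+21+24 = 69
PIN → ELM → TOR → LAR → DOK → MID: 24+21+9+7+18 = 79
PIN → RIV → DOK → LAR → TOR → MID: 16+21+7+9+24 = 77
PIN → RIV → DOK → MID: 16+21+18 = 55
Cheapest is PIN → RIV → DOK → MID at $55.

$55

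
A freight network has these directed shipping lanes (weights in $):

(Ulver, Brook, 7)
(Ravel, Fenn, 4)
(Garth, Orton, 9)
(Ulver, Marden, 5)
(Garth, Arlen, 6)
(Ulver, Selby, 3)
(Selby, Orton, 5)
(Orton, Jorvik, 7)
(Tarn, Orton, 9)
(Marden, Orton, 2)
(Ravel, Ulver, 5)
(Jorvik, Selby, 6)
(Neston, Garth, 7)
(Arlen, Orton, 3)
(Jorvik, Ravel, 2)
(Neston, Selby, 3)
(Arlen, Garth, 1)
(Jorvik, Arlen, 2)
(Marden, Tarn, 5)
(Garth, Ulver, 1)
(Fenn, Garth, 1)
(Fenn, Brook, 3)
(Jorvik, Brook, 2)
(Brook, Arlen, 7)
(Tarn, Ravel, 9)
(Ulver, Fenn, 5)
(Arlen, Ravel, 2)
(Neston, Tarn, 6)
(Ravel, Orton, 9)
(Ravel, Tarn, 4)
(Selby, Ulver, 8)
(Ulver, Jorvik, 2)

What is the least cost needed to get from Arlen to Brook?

Running Dijkstra from Arlen:
Arlen: 0
Garth: 1  (via Arlen)
Ravel: 2  (via Arlen)
Ulver: 2  (via Garth)
Orton: 3  (via Arlen)
Jorvik: 4  (via Ulver)
Selby: 5  (via Ulver)
Brook: 6  (via Jorvik)
Shortest route: Arlen → Garth → Ulver → Jorvik → Brook = $6.

$6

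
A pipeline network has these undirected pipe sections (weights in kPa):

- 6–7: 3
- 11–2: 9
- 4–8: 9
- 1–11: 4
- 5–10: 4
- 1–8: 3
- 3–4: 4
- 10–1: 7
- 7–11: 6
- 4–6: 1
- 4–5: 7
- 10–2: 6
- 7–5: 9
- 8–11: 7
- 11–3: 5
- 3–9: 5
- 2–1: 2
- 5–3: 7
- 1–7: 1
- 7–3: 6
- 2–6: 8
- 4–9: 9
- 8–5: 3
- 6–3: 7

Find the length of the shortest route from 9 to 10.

Compare a few routes:
9 → 3 → 7 → 1 → 10: 5+6+1+7 = 19
9 → 3 → 7 → 1 → 2 → 10: 5+6+1+2+6 = 20
9 → 3 → 5 → 10: 5+7+4 = 16
Cheapest is 9 → 3 → 5 → 10 at 16 kPa.

16 kPa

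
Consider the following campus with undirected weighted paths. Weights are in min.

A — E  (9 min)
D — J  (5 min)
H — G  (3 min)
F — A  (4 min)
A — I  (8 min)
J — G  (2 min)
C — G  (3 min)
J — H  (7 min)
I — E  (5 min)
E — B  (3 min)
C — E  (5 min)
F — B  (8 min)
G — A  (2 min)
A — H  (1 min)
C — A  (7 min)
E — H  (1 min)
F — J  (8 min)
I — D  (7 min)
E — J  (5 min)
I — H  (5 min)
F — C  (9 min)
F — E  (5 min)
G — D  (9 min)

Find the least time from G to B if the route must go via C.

Best G to C: G–C costing 3
Best C to B: C–E–B costing 8
Total via C: 3 + 8 = 11 min.

11 min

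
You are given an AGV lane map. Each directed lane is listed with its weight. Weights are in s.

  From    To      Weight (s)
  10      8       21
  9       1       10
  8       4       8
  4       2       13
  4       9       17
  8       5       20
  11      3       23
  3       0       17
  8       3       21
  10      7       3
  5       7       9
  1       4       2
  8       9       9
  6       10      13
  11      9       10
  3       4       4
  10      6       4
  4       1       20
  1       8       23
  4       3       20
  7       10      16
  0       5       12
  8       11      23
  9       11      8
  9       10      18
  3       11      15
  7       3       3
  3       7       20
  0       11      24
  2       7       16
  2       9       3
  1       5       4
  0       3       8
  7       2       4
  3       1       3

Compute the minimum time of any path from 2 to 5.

17 s

Settle nodes by increasing distance from 2:
2: 0
9: 3  (via 2)
11: 11  (via 9)
1: 13  (via 9)
4: 15  (via 1)
7: 16  (via 2)
5: 17  (via 1)
Shortest route: 2–9–1–5 = 17 s.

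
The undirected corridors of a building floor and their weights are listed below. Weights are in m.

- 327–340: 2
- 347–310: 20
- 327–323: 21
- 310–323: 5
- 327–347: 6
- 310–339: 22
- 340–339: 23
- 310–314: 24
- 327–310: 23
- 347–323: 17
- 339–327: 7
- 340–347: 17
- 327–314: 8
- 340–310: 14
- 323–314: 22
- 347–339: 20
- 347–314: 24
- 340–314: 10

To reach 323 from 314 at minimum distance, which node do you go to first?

323

Compare a few routes:
314–310–323: 24+5 = 29
314–323: 22 = 22
314–327–340–310–323: 8+2+14+5 = 29
314–340–310–323: 10+14+5 = 29
Cheapest is 314–323 at 22 m.
So from 314 the first move is to 323.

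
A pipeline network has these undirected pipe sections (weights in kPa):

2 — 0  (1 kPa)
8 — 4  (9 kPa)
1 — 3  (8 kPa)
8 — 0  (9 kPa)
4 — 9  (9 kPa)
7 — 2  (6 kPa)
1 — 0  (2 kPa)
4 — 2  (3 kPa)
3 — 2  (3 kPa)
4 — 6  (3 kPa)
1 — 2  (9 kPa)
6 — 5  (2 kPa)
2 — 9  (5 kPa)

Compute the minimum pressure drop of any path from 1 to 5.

Enumerating some paths:
1 → 2 → 4 → 6 → 5: 9+3+3+2 = 17
1 → 0 → 2 → 4 → 6 → 5: 2+1+3+3+2 = 11
1 → 3 → 2 → 4 → 6 → 5: 8+3+3+3+2 = 19
Cheapest is 1 → 0 → 2 → 4 → 6 → 5 at 11 kPa.

11 kPa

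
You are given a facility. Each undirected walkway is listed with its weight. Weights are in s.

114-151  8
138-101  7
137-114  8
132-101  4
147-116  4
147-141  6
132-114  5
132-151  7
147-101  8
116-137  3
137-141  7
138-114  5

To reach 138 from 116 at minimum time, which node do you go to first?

137

Enumerating some paths:
116 - 137 - 114 - 132 - 101 - 138: 3+8+5+4+7 = 27
116 - 147 - 101 - 138: 4+8+7 = 19
116 - 147 - 101 - 132 - 114 - 138: 4+8+4+5+5 = 26
116 - 137 - 114 - 138: 3+8+5 = 16
Cheapest is 116 - 137 - 114 - 138 at 16 s.
So from 116 the first move is to 137.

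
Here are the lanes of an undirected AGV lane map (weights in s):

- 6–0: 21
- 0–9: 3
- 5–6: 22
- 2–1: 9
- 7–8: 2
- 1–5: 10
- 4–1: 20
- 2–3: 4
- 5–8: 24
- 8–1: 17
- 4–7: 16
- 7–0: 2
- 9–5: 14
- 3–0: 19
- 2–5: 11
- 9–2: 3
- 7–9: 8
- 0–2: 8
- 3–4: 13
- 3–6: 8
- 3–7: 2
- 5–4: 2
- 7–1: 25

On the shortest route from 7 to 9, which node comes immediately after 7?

0

Compare a few routes:
7 - 0 - 9: 2+3 = 5
7 - 9: 8 = 8
7 - 3 - 2 - 9: 2+4+3 = 9
Cheapest is 7 - 0 - 9 at 5 s.
So from 7 the first move is to 0.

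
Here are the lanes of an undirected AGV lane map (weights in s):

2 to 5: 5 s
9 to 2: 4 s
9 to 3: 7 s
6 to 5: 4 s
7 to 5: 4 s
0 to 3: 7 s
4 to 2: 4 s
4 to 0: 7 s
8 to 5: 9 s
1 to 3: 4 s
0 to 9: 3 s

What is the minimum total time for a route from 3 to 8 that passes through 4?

Shortest 3→4: 3 → 0 → 4 = 14
Best 4 to 8: 4 → 2 → 5 → 8 costing 18
Total via 4: 14 + 18 = 32 s.

32 s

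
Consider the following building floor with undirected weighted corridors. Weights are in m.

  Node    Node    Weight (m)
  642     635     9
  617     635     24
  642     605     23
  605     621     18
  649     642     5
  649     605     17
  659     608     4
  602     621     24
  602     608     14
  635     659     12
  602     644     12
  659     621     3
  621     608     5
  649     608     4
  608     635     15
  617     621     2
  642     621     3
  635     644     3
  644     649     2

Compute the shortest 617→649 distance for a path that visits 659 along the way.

Shortest 617→659: 617–621–659 = 5
Best 659 to 649: 659–608–649 costing 8
Total via 659: 5 + 8 = 13 m.

13 m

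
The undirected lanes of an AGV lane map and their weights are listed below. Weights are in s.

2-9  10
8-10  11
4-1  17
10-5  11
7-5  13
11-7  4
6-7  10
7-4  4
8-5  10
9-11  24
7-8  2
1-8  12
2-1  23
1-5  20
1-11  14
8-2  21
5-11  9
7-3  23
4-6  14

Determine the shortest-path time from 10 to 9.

41 s

Compare a few routes:
10–8–7–11–9: 11+2+4+24 = 41
10–8–2–9: 11+21+10 = 42
Cheapest is 10–8–7–11–9 at 41 s.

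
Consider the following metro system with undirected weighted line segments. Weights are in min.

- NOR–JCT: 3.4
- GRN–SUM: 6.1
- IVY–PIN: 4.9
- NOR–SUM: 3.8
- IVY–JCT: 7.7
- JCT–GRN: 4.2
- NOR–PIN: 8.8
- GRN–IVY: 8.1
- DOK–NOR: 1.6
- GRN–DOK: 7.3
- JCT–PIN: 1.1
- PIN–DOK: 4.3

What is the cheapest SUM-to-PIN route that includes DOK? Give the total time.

Shortest SUM→DOK: SUM–NOR–DOK = 5.4
Best DOK to PIN: DOK–PIN costing 4.3
Total via DOK: 5.4 + 4.3 = 9.7 min.

9.7 min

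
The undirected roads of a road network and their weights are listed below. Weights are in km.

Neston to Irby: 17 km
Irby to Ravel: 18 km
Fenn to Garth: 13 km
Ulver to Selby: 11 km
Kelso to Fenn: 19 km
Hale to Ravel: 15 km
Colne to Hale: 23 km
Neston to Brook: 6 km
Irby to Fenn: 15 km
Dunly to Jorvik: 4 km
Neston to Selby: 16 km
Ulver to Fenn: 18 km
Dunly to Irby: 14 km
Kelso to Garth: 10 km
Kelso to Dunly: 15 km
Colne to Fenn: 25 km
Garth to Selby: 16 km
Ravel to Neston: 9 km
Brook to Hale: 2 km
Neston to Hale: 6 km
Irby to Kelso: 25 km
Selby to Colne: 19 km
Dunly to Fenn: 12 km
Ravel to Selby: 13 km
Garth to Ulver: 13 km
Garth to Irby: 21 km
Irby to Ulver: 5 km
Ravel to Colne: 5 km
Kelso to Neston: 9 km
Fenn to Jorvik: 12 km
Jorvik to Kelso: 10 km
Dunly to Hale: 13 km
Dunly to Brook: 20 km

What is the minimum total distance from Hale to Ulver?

28 km

Shortest distances from Hale:
Hale: 0
Brook: 2  (via Hale)
Neston: 6  (via Hale)
Dunly: 13  (via Hale)
Ravel: 15  (via Hale)
Kelso: 15  (via Neston)
Jorvik: 17  (via Dunly)
Colne: 20  (via Ravel)
Selby: 22  (via Neston)
Irby: 23  (via Neston)
Fenn: 25  (via Dunly)
Garth: 25  (via Kelso)
Ulver: 28  (via Irby)
Shortest route: Hale → Neston → Irby → Ulver = 28 km.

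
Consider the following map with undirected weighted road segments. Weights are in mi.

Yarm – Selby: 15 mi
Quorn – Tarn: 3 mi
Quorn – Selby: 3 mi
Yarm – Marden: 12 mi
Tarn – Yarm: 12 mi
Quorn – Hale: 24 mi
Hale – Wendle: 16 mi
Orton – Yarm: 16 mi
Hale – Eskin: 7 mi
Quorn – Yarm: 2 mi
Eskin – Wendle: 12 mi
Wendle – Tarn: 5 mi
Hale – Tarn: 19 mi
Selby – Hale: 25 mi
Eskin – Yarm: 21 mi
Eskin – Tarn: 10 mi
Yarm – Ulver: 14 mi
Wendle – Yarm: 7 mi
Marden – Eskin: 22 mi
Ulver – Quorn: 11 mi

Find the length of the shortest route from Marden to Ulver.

25 mi

Running Dijkstra from Marden:
Marden: 0
Yarm: 12  (via Marden)
Quorn: 14  (via Yarm)
Tarn: 17  (via Quorn)
Selby: 17  (via Quorn)
Wendle: 19  (via Yarm)
Eskin: 22  (via Marden)
Ulver: 25  (via Quorn)
Shortest route: Marden–Yarm–Quorn–Ulver = 25 mi.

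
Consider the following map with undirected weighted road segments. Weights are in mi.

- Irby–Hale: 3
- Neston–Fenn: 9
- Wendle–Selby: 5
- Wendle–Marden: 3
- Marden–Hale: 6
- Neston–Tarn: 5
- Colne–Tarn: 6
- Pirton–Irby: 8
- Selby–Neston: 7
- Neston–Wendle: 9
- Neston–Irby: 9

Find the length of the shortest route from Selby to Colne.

Enumerating some paths:
Selby - Wendle - Neston - Tarn - Colne: 5+9+5+6 = 25
Selby - Neston - Tarn - Colne: 7+5+6 = 18
Selby - Wendle - Marden - Hale - Irby - Neston - Tarn - Colne: 5+3+6+3+9+5+6 = 37
Cheapest is Selby - Neston - Tarn - Colne at 18 mi.

18 mi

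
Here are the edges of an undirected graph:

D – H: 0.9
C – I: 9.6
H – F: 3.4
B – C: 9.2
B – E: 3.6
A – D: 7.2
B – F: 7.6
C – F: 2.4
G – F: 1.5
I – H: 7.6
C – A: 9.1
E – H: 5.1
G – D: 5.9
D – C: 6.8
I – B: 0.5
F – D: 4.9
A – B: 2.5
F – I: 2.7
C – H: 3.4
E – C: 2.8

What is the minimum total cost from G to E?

6.7

Compare a few routes:
G–F–H–E: 1.5+3.4+5.1 = 10
G–F–H–C–E: 1.5+3.4+3.4+2.8 = 11.1
G–F–C–E: 1.5+2.4+2.8 = 6.7
G–F–I–B–E: 1.5+2.7+0.5+3.6 = 8.3
Cheapest is G–F–C–E at 6.7.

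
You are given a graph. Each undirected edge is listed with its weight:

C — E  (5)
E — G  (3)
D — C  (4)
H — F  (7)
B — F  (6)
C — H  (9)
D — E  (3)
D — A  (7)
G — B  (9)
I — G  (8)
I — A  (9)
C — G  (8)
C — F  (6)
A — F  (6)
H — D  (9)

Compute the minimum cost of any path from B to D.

15

Compare a few routes:
B → F → C → D: 6+6+4 = 16
B → F → C → E → D: 6+6+5+3 = 20
B → G → E → D: 9+3+3 = 15
B → F → A → D: 6+6+7 = 19
Cheapest is B → G → E → D at 15.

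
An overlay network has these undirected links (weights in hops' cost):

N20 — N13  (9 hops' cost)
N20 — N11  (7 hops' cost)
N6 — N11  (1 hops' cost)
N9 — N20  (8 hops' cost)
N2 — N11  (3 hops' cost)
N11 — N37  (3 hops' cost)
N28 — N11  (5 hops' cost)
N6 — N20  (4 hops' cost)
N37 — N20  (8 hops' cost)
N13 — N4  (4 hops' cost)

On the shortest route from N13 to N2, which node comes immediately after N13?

Candidate routes:
N13 → N20 → N11 → N2: 9+7+3 = 19
N13 → N20 → N6 → N11 → N2: 9+4+1+3 = 17
Cheapest is N13 → N20 → N6 → N11 → N2 at 17 hops' cost.
So from N13 the first move is to N20.

N20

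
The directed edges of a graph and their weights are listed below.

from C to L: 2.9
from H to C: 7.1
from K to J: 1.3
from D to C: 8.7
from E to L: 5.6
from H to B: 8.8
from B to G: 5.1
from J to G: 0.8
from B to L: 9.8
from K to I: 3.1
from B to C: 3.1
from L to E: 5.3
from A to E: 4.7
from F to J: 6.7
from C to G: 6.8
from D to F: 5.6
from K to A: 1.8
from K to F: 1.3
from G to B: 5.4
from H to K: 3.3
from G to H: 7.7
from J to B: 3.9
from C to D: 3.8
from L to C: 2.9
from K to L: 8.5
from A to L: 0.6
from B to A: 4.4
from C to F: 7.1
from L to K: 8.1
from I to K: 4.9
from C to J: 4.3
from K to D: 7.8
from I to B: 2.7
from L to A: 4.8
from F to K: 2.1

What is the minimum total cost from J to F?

13.1

Enumerating some paths:
J–G–H–K–F: 0.8+7.7+3.3+1.3 = 13.1
J–B–C–F: 3.9+3.1+7.1 = 14.1
J–G–B–C–F: 0.8+5.4+3.1+7.1 = 16.4
The minimum is 13.1 via J–G–H–K–F.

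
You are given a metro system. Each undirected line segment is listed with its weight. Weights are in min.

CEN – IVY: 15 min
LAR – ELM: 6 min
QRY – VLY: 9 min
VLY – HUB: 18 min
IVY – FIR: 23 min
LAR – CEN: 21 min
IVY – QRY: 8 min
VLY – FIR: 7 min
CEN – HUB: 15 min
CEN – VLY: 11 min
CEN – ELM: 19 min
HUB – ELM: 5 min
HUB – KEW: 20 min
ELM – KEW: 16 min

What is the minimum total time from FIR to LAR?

Compare a few routes:
FIR - VLY - CEN - LAR: 7+11+21 = 39
FIR - VLY - CEN - ELM - LAR: 7+11+19+6 = 43
FIR - VLY - HUB - ELM - LAR: 7+18+5+6 = 36
The minimum is 36 min via FIR - VLY - HUB - ELM - LAR.

36 min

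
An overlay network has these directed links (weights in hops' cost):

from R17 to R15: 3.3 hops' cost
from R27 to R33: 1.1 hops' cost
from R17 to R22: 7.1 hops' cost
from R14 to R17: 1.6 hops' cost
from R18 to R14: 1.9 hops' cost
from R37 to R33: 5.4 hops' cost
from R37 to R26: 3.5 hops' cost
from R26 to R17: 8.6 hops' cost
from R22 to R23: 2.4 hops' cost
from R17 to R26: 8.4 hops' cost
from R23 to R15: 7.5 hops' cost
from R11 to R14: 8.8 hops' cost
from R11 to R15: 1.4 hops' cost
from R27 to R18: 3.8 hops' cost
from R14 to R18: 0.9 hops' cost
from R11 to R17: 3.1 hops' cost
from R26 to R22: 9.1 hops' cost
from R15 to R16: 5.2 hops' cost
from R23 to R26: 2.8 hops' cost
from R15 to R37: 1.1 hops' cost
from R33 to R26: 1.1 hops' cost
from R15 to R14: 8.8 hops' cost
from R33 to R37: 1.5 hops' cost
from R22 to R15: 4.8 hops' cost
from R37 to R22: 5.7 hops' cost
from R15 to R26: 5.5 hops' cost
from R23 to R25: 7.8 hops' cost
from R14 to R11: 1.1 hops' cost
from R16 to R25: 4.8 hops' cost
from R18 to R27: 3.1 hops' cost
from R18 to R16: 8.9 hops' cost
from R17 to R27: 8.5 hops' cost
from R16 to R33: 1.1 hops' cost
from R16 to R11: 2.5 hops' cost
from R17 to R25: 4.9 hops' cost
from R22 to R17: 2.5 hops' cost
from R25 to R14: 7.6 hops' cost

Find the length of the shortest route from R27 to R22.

Settle nodes by increasing distance from R27:
R27: 0
R33: 1.1  (via R27)
R26: 2.2  (via R33)
R37: 2.6  (via R33)
R18: 3.8  (via R27)
R14: 5.7  (via R18)
R11: 6.8  (via R14)
R17: 7.3  (via R14)
R15: 8.2  (via R11)
R22: 8.3  (via R37)
Shortest route: R27–R33–R37–R22 = 8.3 hops' cost.

8.3 hops' cost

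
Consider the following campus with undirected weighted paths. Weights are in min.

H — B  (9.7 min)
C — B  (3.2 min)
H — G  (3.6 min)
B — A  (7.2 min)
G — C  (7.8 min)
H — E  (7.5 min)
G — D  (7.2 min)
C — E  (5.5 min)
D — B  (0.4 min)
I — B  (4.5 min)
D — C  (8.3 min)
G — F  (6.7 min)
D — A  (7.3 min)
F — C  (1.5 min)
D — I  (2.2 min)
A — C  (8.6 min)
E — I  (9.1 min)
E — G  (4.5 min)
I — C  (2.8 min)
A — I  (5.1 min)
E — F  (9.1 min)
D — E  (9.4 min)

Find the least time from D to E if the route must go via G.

11.7 min

Shortest D→G: D → G = 7.2
Shortest G→E: G → E = 4.5
Total via G: 7.2 + 4.5 = 11.7 min.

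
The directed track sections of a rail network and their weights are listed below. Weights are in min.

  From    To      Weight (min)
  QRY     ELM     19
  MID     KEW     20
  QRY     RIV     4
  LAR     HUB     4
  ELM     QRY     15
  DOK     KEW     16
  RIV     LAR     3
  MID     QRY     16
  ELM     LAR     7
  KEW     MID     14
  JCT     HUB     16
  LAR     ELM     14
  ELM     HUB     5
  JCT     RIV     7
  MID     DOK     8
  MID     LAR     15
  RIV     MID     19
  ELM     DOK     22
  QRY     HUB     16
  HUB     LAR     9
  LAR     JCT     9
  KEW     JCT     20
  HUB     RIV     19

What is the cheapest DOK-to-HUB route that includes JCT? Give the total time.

50 min

Best DOK to JCT: DOK → KEW → JCT costing 36
Shortest JCT→HUB: JCT → RIV → LAR → HUB = 14
Total via JCT: 36 + 14 = 50 min.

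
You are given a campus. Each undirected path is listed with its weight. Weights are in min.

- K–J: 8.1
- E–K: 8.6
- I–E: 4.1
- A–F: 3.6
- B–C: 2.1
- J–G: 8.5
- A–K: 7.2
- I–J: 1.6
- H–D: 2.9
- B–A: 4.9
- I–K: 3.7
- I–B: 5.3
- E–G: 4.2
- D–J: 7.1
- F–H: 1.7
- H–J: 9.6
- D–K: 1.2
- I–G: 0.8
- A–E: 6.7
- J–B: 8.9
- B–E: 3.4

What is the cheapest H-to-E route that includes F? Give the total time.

Shortest H→F: H–F = 1.7
Shortest F→E: F–A–E = 10.3
Total via F: 1.7 + 10.3 = 12 min.

12 min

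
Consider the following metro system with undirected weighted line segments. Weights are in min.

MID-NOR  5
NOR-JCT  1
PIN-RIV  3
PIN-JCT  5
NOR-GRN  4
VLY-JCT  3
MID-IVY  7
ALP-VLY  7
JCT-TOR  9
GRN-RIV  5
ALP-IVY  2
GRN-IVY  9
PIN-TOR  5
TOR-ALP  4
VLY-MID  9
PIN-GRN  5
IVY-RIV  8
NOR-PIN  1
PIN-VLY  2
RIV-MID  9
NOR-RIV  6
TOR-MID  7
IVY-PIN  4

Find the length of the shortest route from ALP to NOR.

7 min

Enumerating some paths:
ALP → TOR → PIN → NOR: 4+5+1 = 10
ALP → VLY → PIN → NOR: 7+2+1 = 10
ALP → IVY → PIN → NOR: 2+4+1 = 7
The minimum is 7 min via ALP → IVY → PIN → NOR.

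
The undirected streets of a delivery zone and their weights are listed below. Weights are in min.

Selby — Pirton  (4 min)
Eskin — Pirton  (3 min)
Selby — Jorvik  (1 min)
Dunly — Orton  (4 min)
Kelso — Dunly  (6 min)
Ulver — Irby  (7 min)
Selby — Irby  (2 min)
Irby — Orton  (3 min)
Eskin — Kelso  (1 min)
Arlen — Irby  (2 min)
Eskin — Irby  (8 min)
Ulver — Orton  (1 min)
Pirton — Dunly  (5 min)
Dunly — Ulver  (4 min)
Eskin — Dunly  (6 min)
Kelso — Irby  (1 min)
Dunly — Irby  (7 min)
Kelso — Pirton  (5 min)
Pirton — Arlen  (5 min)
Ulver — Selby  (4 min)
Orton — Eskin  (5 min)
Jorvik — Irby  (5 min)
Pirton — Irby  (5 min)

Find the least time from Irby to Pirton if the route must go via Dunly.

12 min

Shortest Irby→Dunly: Irby–Dunly = 7
Shortest Dunly→Pirton: Dunly–Pirton = 5
Total via Dunly: 7 + 5 = 12 min.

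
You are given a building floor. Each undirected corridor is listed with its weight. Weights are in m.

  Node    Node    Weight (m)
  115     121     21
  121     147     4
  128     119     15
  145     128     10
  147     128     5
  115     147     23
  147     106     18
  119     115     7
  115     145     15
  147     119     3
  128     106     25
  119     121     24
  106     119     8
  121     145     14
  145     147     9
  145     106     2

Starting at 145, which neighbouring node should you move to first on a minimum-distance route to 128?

Enumerating some paths:
145–128: 10 = 10
145–147–128: 9+5 = 14
145–106–119–147–128: 2+8+3+5 = 18
The minimum is 10 m via 145–128.
So from 145 the first move is to 128.

128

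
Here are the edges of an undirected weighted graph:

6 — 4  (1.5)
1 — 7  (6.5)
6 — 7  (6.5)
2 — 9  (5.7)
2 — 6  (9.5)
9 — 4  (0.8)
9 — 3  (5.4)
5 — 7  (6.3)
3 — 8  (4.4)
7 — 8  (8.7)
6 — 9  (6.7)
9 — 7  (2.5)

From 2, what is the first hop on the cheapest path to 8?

9

Compare a few routes:
2 → 6 → 4 → 9 → 7 → 8: 9.5+1.5+0.8+2.5+8.7 = 23
2 → 6 → 4 → 9 → 3 → 8: 9.5+1.5+0.8+5.4+4.4 = 21.6
2 → 9 → 7 → 8: 5.7+2.5+8.7 = 16.9
2 → 9 → 3 → 8: 5.7+5.4+4.4 = 15.5
Cheapest is 2 → 9 → 3 → 8 at 15.5.
So from 2 the first move is to 9.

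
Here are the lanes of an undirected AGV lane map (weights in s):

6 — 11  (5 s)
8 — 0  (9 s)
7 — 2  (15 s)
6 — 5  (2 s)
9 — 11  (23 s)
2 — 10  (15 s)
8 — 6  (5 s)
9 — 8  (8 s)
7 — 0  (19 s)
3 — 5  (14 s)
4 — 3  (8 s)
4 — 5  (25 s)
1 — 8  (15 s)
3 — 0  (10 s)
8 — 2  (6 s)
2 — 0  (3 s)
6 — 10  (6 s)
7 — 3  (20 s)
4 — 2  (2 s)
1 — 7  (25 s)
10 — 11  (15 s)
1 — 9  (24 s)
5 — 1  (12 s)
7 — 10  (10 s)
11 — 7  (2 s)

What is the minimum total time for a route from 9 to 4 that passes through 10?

Shortest 9→10: 9 → 8 → 6 → 10 = 19
Shortest 10→4: 10 → 2 → 4 = 17
Total via 10: 19 + 17 = 36 s.

36 s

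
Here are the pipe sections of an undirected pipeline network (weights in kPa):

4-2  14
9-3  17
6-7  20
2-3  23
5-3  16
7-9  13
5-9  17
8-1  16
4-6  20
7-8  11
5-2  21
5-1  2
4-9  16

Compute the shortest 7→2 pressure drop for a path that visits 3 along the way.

53 kPa

Best 7 to 3: 7–9–3 costing 30
Best 3 to 2: 3–2 costing 23
Total via 3: 30 + 23 = 53 kPa.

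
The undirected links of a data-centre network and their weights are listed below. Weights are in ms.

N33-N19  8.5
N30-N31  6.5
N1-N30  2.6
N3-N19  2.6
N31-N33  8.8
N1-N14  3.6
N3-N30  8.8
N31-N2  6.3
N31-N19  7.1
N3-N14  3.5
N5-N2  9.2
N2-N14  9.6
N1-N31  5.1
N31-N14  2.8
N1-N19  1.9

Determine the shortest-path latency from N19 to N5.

22.5 ms

Running Dijkstra from N19:
N19: 0
N1: 1.9  (via N19)
N3: 2.6  (via N19)
N30: 4.5  (via N1)
N14: 5.5  (via N1)
N31: 7  (via N1)
N33: 8.5  (via N19)
N2: 13.3  (via N31)
N5: 22.5  (via N2)
Shortest route: N19–N1–N31–N2–N5 = 22.5 ms.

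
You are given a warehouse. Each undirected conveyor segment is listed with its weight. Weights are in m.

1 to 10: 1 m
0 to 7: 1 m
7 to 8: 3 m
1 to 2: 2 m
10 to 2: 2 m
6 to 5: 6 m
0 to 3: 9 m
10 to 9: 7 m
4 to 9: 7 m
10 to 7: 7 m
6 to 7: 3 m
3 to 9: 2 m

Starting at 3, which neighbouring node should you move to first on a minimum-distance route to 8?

Candidate routes:
3 - 9 - 10 - 7 - 8: 2+7+7+3 = 19
3 - 0 - 7 - 8: 9+1+3 = 13
The minimum is 13 m via 3 - 0 - 7 - 8.
So from 3 the first move is to 0.

0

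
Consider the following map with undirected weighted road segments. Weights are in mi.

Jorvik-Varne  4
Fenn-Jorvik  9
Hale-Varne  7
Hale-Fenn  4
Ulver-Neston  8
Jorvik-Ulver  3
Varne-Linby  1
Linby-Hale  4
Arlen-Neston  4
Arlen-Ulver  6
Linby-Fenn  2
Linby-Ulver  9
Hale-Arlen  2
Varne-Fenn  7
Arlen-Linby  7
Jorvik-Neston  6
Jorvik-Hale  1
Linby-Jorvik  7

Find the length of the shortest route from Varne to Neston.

10 mi

Candidate routes:
Varne - Jorvik - Neston: 4+6 = 10
Varne - Linby - Hale - Arlen - Neston: 1+4+2+4 = 11
Varne - Jorvik - Hale - Arlen - Neston: 4+1+2+4 = 11
The minimum is 10 mi via Varne - Jorvik - Neston.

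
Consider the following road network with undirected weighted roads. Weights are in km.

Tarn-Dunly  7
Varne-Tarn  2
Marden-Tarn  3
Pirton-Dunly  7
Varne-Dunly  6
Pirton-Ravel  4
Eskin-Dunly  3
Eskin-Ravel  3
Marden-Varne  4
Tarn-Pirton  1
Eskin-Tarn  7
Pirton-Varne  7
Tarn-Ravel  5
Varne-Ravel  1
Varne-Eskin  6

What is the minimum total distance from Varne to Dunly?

6 km

Shortest distances from Varne:
Varne: 0
Ravel: 1  (via Varne)
Tarn: 2  (via Varne)
Pirton: 3  (via Tarn)
Eskin: 4  (via Ravel)
Marden: 4  (via Varne)
Dunly: 6  (via Varne)
Shortest route: Varne–Dunly = 6 km.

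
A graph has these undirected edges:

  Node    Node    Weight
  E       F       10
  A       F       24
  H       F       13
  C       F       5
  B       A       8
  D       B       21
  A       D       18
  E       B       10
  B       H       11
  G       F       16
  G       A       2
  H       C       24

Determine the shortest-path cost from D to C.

Enumerating some paths:
D → B → H → F → C: 21+11+13+5 = 50
D → B → E → F → C: 21+10+10+5 = 46
D → A → G → F → C: 18+2+16+5 = 41
D → A → F → C: 18+24+5 = 47
The minimum is 41 via D → A → G → F → C.

41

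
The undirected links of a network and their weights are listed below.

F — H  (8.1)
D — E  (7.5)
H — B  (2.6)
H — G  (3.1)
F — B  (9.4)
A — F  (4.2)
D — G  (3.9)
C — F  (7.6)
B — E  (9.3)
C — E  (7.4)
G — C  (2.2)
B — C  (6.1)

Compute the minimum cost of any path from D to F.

13.7

Compare a few routes:
D → G → C → F: 3.9+2.2+7.6 = 13.7
D → G → H → F: 3.9+3.1+8.1 = 15.1
Cheapest is D → G → C → F at 13.7.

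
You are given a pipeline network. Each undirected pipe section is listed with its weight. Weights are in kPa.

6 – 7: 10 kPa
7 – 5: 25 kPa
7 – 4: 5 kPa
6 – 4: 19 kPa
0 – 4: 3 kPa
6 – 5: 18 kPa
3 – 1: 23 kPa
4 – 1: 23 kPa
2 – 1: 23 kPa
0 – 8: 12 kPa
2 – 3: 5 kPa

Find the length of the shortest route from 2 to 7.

51 kPa

Compare a few routes:
2 → 1 → 4 → 7: 23+23+5 = 51
2 → 3 → 1 → 4 → 7: 5+23+23+5 = 56
2 → 1 → 4 → 6 → 7: 23+23+19+10 = 75
The minimum is 51 kPa via 2 → 1 → 4 → 7.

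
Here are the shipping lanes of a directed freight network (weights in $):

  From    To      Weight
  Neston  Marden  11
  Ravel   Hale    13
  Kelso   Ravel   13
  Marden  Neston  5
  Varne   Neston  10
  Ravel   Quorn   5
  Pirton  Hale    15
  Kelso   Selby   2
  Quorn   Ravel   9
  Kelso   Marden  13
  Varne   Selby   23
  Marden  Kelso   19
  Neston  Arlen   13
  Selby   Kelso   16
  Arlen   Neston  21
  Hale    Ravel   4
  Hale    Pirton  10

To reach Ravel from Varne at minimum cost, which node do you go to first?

Compare a few routes:
Varne–Selby–Kelso–Ravel: 23+16+13 = 52
Varne–Neston–Marden–Kelso–Ravel: 10+11+19+13 = 53
The minimum is $52 via Varne–Selby–Kelso–Ravel.
So from Varne the first move is to Selby.

Selby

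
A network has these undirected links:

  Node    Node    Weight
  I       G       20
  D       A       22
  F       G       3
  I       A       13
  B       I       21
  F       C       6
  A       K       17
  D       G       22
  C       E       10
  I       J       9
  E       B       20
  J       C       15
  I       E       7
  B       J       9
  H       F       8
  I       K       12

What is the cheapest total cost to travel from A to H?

44

Enumerating some paths:
A → I → J → C → F → H: 13+9+15+6+8 = 51
A → I → E → C → F → H: 13+7+10+6+8 = 44
The minimum is 44 via A → I → E → C → F → H.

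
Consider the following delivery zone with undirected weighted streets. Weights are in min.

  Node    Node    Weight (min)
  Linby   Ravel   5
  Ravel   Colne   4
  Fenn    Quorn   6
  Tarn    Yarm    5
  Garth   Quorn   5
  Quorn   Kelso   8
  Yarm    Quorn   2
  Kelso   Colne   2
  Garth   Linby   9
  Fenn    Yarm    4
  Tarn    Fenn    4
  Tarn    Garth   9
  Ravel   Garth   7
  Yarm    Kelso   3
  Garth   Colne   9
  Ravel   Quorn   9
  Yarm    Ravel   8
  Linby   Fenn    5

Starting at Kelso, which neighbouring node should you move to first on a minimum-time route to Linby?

Colne

Enumerating some paths:
Kelso → Colne → Ravel → Linby: 2+4+5 = 11
Kelso → Yarm → Ravel → Linby: 3+8+5 = 16
Kelso → Yarm → Fenn → Linby: 3+4+5 = 12
The minimum is 11 min via Kelso → Colne → Ravel → Linby.
So from Kelso the first move is to Colne.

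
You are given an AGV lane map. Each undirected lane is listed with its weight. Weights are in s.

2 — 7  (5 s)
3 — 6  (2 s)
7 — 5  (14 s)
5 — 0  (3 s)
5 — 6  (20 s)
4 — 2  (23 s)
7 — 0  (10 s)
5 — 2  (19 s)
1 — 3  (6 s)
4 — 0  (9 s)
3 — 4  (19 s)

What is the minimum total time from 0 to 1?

Shortest distances from 0:
0: 0
5: 3  (via 0)
4: 9  (via 0)
7: 10  (via 0)
2: 15  (via 7)
6: 23  (via 5)
3: 25  (via 6)
1: 31  (via 3)
Shortest route: 0 → 5 → 6 → 3 → 1 = 31 s.

31 s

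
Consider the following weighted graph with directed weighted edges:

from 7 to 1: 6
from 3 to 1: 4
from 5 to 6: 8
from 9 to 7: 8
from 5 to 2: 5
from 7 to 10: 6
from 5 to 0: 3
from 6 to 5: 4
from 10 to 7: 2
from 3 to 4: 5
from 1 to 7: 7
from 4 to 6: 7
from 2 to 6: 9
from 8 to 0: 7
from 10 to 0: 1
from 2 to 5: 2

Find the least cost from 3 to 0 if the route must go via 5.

Best 3 to 5: 3–4–6–5 costing 16
Best 5 to 0: 5–0 costing 3
Total via 5: 16 + 3 = 19.

19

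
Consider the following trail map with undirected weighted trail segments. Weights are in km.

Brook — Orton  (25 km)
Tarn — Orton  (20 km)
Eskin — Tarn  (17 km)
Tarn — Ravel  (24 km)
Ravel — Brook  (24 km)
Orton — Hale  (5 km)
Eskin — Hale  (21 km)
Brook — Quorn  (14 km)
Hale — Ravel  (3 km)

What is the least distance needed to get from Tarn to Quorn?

Settle nodes by increasing distance from Tarn:
Tarn: 0
Eskin: 17  (via Tarn)
Orton: 20  (via Tarn)
Ravel: 24  (via Tarn)
Hale: 25  (via Orton)
Brook: 45  (via Orton)
Quorn: 59  (via Brook)
Shortest route: Tarn–Orton–Brook–Quorn = 59 km.

59 km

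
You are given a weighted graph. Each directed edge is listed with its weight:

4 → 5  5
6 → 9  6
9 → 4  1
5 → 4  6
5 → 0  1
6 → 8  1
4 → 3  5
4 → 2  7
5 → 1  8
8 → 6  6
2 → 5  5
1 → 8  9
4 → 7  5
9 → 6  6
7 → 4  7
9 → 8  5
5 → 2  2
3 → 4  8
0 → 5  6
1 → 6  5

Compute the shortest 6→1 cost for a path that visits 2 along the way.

Shortest 6→2: 6–9–4–2 = 14
Best 2 to 1: 2–5–1 costing 13
Total via 2: 14 + 13 = 27.

27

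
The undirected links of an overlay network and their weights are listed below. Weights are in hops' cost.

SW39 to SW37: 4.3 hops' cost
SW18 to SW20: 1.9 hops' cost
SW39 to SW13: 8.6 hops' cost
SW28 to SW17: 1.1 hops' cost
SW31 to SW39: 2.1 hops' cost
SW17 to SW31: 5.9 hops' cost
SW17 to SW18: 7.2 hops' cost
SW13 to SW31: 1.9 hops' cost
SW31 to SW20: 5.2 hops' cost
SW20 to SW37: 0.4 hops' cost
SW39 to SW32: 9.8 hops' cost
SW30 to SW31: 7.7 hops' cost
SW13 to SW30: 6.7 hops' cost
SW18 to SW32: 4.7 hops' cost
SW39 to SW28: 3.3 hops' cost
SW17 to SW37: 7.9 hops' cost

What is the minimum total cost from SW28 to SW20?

8 hops' cost

Candidate routes:
SW28–SW17–SW18–SW20: 1.1+7.2+1.9 = 10.2
SW28–SW17–SW37–SW20: 1.1+7.9+0.4 = 9.4
SW28–SW39–SW37–SW20: 3.3+4.3+0.4 = 8
The minimum is 8 hops' cost via SW28–SW39–SW37–SW20.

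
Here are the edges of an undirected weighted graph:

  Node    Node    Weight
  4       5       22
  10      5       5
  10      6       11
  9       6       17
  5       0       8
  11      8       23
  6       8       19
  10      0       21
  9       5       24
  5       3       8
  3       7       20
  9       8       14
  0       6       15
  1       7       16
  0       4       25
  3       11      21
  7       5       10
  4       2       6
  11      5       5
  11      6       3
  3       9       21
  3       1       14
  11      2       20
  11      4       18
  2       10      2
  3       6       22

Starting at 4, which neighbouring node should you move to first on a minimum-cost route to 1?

2

Compare a few routes:
4 → 5 → 3 → 1: 22+8+14 = 44
4 → 11 → 5 → 3 → 1: 18+5+8+14 = 45
4 → 2 → 10 → 5 → 7 → 1: 6+2+5+10+16 = 39
4 → 2 → 10 → 5 → 3 → 1: 6+2+5+8+14 = 35
The minimum is 35 via 4 → 2 → 10 → 5 → 3 → 1.
So from 4 the first move is to 2.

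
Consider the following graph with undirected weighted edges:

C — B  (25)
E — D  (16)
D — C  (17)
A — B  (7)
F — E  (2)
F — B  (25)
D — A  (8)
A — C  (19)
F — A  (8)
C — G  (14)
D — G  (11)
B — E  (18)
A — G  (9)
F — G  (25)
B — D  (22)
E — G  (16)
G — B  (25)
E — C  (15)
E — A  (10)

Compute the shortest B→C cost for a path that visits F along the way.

Best B to F: B–A–F costing 15
Best F to C: F–E–C costing 17
Total via F: 15 + 17 = 32.

32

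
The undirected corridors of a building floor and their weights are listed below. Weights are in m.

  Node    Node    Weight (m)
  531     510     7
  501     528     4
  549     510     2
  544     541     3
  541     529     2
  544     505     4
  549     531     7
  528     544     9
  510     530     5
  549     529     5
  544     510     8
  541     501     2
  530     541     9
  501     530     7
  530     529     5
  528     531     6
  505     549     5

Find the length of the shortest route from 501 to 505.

9 m

Compare a few routes:
501 - 530 - 510 - 549 - 505: 7+5+2+5 = 19
501 - 541 - 529 - 549 - 505: 2+2+5+5 = 14
501 - 528 - 544 - 505: 4+9+4 = 17
501 - 541 - 544 - 505: 2+3+4 = 9
The minimum is 9 m via 501 - 541 - 544 - 505.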